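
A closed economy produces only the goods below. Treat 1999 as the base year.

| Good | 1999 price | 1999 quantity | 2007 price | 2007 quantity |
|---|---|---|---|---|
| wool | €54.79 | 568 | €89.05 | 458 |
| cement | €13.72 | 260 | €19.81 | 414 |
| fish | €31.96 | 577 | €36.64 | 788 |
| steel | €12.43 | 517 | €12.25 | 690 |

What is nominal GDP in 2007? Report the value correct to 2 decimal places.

Nominal GDP 2007 = Σ (p_2007 × q_2007) = 89.05·458 + 19.81·414 + 36.64·788 + 12.25·690 = 86311.06.

€86311.06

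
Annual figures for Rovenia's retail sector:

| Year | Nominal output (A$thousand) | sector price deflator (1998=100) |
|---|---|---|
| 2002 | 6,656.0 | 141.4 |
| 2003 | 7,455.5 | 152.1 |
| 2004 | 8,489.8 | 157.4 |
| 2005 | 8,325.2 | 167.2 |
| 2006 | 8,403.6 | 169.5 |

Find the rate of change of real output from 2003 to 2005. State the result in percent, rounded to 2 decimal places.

Real output 2003 = 7455.5/1.521 = 4901.71.
Real output 2005 = 8325.2/1.672 = 4979.19.
Change = 4979.19/4901.71 − 1 = 0.0158.

1.58%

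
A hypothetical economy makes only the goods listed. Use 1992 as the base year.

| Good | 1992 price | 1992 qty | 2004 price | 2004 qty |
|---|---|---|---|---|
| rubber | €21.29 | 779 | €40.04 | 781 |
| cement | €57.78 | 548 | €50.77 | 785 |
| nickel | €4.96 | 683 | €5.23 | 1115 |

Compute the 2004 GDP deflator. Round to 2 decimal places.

113.98

Nominal GDP 2004 = 40.04·781 + 50.77·785 + 5.23·1115 = 76957.14.
Real GDP 2004 (at 1992 prices) = 21.29·781 + 57.78·785 + 4.96·1115 = 67515.19.
Deflator = Nominal/Real × 100 = 76957.14/67515.19 × 100 = 113.985.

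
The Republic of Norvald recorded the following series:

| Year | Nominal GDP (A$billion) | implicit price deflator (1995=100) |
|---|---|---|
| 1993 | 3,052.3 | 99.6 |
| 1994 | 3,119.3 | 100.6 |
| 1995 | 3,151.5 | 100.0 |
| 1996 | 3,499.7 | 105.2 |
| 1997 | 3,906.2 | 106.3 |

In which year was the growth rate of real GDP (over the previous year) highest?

1994: real = 3119.3/1.006 = 3100.70; growth vs 1993 (3064.56) = 1.18%.
1995: real = 3151.5/1.000 = 3151.50; growth vs 1994 (3100.70) = 1.64%.
1996: real = 3499.7/1.052 = 3326.71; growth vs 1995 (3151.50) = 5.56%.
1997: real = 3906.2/1.063 = 3674.69; growth vs 1996 (3326.71) = 10.46%.

1997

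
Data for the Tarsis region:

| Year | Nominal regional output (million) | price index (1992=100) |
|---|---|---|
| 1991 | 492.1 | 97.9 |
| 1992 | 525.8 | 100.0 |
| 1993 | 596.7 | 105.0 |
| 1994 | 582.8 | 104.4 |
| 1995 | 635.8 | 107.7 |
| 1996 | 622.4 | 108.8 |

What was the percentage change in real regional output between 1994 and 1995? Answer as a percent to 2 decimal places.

5.75%

Real regional output 1994 = 582.8/1.044 = 558.24.
Real regional output 1995 = 635.8/1.077 = 590.34.
Change = 590.34/558.24 − 1 = 0.0575.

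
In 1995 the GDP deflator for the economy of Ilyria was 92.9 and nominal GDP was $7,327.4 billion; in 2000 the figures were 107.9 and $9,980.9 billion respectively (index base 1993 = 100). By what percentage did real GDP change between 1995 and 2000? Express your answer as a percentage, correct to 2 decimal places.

Deflate each year: 1995 → 7327.4/0.929 = 7887.41; 2000 → 9980.9/1.079 = 9250.14.
So real GDP changed by 9250.14/7887.41 − 1 = 0.1728, i.e. 17.28%.

17.28%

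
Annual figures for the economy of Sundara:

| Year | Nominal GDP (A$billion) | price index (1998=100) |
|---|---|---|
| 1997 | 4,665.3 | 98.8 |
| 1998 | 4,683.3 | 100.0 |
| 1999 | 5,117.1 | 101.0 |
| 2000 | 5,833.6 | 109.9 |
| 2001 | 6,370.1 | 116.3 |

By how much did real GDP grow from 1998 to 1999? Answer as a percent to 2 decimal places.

8.18%

Real GDP 1998 = 4683.3/1.000 = 4683.30.
Real GDP 1999 = 5117.1/1.010 = 5066.44.
Change = 5066.44/4683.30 − 1 = 0.0818.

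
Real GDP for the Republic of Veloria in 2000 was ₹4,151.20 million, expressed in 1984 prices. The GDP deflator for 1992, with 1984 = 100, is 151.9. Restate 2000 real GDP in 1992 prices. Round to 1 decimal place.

₹6,305.7 million

Real GDP in 1992 prices = Real GDP in 1984 prices × (P_1992/P_1984) = 4151.20 × 1.519 = 6305.67.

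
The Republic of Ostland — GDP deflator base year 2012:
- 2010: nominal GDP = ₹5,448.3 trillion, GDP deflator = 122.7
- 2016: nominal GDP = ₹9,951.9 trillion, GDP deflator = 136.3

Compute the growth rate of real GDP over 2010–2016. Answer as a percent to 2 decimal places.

Real GDP 2010 = 5448.3 / 1.227 = 4440.34.
Real GDP 2016 = 9951.9 / 1.363 = 7301.47.
Real growth = 7301.47 / 4440.34 − 1 = 0.6443.

64.43%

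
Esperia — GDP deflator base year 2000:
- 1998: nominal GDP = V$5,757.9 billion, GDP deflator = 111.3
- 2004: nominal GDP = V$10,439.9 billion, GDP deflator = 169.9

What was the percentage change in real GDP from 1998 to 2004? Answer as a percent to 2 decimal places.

Deflate each year: 1998 → 5757.9/1.113 = 5173.32; 2004 → 10439.9/1.699 = 6144.73.
So real GDP changed by 6144.73/5173.32 − 1 = 0.1878, i.e. 18.78%.

18.78%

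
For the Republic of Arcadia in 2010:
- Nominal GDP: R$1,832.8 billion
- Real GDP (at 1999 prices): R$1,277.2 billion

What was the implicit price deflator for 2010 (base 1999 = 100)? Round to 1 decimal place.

implicit price deflator = (Nominal / Real) × 100 = 1832.8 / 1277.2 × 100 = 143.50.

143.5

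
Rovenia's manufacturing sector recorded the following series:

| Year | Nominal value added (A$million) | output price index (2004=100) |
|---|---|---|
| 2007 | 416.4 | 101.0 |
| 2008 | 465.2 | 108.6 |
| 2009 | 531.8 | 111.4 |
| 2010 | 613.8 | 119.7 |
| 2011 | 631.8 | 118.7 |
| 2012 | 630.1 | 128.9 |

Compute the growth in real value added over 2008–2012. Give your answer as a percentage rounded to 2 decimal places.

Real value added 2008 = 465.2/1.086 = 428.36.
Real value added 2012 = 630.1/1.289 = 488.83.
Change = 488.83/428.36 − 1 = 0.1412.

14.12%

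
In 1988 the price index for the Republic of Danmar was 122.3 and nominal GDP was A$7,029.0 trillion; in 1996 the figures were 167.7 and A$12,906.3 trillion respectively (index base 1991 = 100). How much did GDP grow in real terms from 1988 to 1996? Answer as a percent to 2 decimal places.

33.91%

Deflate each year: 1988 → 7029.0/1.223 = 5747.34; 1996 → 12906.3/1.677 = 7696.06.
So real GDP changed by 7696.06/5747.34 − 1 = 0.3391, i.e. 33.91%.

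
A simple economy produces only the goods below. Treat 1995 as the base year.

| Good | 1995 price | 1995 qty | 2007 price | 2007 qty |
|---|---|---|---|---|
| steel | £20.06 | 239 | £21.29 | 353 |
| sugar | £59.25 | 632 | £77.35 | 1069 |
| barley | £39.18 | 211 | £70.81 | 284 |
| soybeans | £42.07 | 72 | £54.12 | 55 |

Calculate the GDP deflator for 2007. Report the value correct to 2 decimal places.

Nominal GDP 2007 = 21.29·353 + 77.35·1069 + 70.81·284 + 54.12·55 = 113289.16.
Real GDP 2007 (at 1995 prices) = 20.06·353 + 59.25·1069 + 39.18·284 + 42.07·55 = 83860.40.
Deflator = Nominal/Real × 100 = 113289.16/83860.40 × 100 = 135.093.

135.09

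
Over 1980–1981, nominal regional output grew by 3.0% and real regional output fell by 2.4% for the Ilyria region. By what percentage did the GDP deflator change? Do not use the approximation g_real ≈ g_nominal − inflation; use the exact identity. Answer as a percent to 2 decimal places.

5.53%

(1 + g_nom) = (1 + g_real)(1 + π), so π = 1.0300 / 0.9760 − 1 = 0.05533.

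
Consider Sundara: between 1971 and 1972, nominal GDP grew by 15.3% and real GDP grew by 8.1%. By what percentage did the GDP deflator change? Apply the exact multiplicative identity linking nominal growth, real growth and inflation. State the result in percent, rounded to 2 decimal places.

6.66%

(1 + g_nom) = (1 + g_real)(1 + π), so π = 1.1530 / 1.0810 − 1 = 0.06660.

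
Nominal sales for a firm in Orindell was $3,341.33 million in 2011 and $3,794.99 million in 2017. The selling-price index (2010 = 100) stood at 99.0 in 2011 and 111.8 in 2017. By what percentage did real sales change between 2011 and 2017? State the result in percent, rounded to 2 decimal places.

Real sales 2011 = 3341.33 / 0.990 = 3375.08.
Real sales 2017 = 3794.99 / 1.118 = 3394.45.
Real growth = 3394.45 / 3375.08 − 1 = 0.0057.

0.57%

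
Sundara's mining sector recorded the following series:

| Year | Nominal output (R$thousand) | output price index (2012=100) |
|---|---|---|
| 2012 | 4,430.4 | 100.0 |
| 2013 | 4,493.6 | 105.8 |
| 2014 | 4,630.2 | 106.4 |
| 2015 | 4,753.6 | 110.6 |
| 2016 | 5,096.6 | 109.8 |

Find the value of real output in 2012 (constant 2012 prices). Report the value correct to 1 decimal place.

R$4,430.4 thousand

Real output 2012 = 4430.4 / 1.000 = 4430.40.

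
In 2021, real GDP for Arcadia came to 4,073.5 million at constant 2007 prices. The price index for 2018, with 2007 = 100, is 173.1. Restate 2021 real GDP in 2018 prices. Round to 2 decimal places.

Real GDP in 2018 prices = Real GDP in 2007 prices × (P_2018/P_2007) = 4073.5 × 1.731 = 7051.23.

7,051.23 million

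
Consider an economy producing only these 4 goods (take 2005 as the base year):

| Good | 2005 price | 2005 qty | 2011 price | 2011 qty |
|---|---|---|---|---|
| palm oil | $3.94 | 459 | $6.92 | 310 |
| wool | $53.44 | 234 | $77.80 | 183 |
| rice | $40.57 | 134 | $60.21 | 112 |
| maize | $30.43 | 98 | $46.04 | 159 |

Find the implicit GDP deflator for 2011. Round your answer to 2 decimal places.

149.37

Nominal GDP 2011 = 6.92·310 + 77.80·183 + 60.21·112 + 46.04·159 = 30446.48.
Real GDP 2011 (at 2005 prices) = 3.94·310 + 53.44·183 + 40.57·112 + 30.43·159 = 20383.13.
Deflator = Nominal/Real × 100 = 30446.48/20383.13 × 100 = 149.371.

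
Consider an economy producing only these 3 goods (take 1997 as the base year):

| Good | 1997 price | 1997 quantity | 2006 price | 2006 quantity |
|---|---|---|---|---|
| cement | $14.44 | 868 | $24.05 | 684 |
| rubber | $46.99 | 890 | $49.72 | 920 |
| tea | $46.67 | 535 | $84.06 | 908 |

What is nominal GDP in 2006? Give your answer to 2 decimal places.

$138519.08

Nominal GDP 2006 = Σ (p_2006 × q_2006) = 24.05·684 + 49.72·920 + 84.06·908 = 138519.08.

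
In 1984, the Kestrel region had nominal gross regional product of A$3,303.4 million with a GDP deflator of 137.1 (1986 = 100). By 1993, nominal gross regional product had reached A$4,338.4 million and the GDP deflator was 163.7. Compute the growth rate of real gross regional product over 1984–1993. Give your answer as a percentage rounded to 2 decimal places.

Real gross regional product 1984 = 3303.4 / 1.371 = 2409.48.
Real gross regional product 1993 = 4338.4 / 1.637 = 2650.21.
Real growth = 2650.21 / 2409.48 − 1 = 0.0999.

9.99%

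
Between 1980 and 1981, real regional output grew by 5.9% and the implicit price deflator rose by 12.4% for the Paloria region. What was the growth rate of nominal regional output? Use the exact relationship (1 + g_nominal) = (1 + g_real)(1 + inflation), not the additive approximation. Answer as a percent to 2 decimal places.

19.03%

(1 + g_nom) = (1 + g_real)(1 + π) = 1.0590 × 1.1240 = 1.19032.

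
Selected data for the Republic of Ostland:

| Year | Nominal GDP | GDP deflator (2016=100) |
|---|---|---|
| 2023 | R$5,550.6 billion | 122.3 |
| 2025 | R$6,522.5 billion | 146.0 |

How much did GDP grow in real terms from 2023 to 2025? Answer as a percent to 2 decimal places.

Real GDP 2023 = 5550.6 / 1.223 = 4538.51.
Real GDP 2025 = 6522.5 / 1.460 = 4467.47.
Real growth = 4467.47 / 4538.51 − 1 = -0.0157.

-1.57%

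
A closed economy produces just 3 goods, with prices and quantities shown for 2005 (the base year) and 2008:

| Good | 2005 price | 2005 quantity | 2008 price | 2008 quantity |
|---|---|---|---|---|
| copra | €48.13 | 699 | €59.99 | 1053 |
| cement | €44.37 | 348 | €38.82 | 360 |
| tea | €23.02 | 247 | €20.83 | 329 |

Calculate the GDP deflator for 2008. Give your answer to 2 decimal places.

Nominal GDP 2008 = 59.99·1053 + 38.82·360 + 20.83·329 = 83997.74.
Real GDP 2008 (at 2005 prices) = 48.13·1053 + 44.37·360 + 23.02·329 = 74227.67.
Deflator = Nominal/Real × 100 = 83997.74/74227.67 × 100 = 113.162.

113.16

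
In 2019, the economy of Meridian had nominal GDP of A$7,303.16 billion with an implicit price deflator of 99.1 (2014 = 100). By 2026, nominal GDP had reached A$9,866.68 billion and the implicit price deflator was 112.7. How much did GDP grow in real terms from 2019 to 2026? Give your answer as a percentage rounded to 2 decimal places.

18.80%

Real GDP 2019 = 7303.16 / 0.991 = 7369.49.
Real GDP 2026 = 9866.68 / 1.127 = 8754.82.
Real growth = 8754.82 / 7369.49 − 1 = 0.1880.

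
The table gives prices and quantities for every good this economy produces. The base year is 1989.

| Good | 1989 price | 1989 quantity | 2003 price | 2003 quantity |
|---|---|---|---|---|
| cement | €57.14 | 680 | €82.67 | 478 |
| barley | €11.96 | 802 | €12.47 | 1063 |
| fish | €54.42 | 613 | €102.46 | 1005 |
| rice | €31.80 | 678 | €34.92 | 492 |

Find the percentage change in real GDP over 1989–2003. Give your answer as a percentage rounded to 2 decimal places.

Real GDP 1989 = Nominal GDP 1989 = 57.14·680 + 11.96·802 + 54.42·613 + 31.80·678 = 103366.98.
Real GDP 2003 (at 1989 prices) = 57.14·478 + 11.96·1063 + 54.42·1005 + 31.80·492 = 110364.10.
Real growth = 110364.10/103366.98 − 1 = 0.0677.

6.77%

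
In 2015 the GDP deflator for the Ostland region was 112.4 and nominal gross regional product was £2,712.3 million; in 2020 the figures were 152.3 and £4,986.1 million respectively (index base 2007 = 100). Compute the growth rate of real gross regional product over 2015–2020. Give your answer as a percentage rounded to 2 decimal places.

35.67%

Deflate each year: 2015 → 2712.3/1.124 = 2413.08; 2020 → 4986.1/1.523 = 3273.87.
So real gross regional product changed by 3273.87/2413.08 − 1 = 0.3567, i.e. 35.67%.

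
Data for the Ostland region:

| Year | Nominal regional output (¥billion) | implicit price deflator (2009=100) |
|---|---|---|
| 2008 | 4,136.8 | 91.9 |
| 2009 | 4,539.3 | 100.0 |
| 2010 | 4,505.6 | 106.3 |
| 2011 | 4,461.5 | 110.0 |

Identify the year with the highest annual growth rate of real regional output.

2009

2009: real = 4539.3/1.000 = 4539.30; growth vs 2008 (4501.41) = 0.84%.
2010: real = 4505.6/1.063 = 4238.57; growth vs 2009 (4539.30) = -6.63%.
2011: real = 4461.5/1.100 = 4055.91; growth vs 2010 (4238.57) = -4.31%.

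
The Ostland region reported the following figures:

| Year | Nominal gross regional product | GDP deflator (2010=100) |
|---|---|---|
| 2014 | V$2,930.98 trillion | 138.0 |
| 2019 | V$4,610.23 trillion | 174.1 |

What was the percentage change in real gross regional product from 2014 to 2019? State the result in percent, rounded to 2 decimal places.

24.68%

Real gross regional product 2014 = 2930.98 / 1.380 = 2123.90.
Real gross regional product 2019 = 4610.23 / 1.741 = 2648.04.
Real growth = 2648.04 / 2123.90 − 1 = 0.2468.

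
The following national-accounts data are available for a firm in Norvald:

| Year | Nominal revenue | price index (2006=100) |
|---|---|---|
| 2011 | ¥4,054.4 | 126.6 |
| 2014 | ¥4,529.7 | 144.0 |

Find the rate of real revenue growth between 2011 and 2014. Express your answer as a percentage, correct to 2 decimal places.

-1.78%

Real revenue 2011 = 4054.4 / 1.266 = 3202.53.
Real revenue 2014 = 4529.7 / 1.440 = 3145.63.
Real growth = 3145.63 / 3202.53 − 1 = -0.0178.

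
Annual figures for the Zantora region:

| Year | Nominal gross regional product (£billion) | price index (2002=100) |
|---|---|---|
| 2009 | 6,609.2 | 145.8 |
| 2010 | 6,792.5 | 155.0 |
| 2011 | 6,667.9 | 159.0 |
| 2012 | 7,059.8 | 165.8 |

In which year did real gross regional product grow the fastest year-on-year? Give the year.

2012

2010: real = 6792.5/1.550 = 4382.26; growth vs 2009 (4533.06) = -3.33%.
2011: real = 6667.9/1.590 = 4193.65; growth vs 2010 (4382.26) = -4.30%.
2012: real = 7059.8/1.658 = 4258.02; growth vs 2011 (4193.65) = 1.53%.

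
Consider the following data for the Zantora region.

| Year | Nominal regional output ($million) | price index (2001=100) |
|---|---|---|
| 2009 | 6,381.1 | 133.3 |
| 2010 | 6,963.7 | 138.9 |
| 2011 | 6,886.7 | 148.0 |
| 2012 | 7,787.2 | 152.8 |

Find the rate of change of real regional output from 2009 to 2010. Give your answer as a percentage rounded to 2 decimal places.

Real regional output 2009 = 6381.1/1.333 = 4787.02.
Real regional output 2010 = 6963.7/1.389 = 5013.46.
Change = 5013.46/4787.02 − 1 = 0.0473.

4.73%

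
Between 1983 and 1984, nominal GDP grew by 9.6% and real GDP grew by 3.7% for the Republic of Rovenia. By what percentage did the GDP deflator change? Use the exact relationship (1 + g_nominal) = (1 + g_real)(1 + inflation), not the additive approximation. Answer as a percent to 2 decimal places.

5.69%

(1 + g_nom) = (1 + g_real)(1 + π), so π = 1.0960 / 1.0370 − 1 = 0.05689.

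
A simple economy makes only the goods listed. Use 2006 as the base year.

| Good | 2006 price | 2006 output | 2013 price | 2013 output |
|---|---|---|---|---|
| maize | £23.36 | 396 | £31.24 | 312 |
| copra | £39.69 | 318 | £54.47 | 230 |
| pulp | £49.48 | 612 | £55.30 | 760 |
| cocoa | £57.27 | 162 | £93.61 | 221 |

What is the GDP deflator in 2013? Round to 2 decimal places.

127.46

Nominal GDP 2013 = 31.24·312 + 54.47·230 + 55.30·760 + 93.61·221 = 84990.79.
Real GDP 2013 (at 2006 prices) = 23.36·312 + 39.69·230 + 49.48·760 + 57.27·221 = 66678.49.
Deflator = Nominal/Real × 100 = 84990.79/66678.49 × 100 = 127.464.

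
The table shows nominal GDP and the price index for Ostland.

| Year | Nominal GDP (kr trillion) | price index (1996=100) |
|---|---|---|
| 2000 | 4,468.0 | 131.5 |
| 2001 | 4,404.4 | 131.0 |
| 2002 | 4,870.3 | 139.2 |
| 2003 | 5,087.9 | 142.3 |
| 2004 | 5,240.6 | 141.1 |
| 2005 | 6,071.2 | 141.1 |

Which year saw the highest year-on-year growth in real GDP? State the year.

2001: real = 4404.4/1.310 = 3362.14; growth vs 2000 (3397.72) = -1.05%.
2002: real = 4870.3/1.392 = 3498.78; growth vs 2001 (3362.14) = 4.06%.
2003: real = 5087.9/1.423 = 3575.47; growth vs 2002 (3498.78) = 2.19%.
2004: real = 5240.6/1.411 = 3714.10; growth vs 2003 (3575.47) = 3.88%.
2005: real = 6071.2/1.411 = 4302.76; growth vs 2004 (3714.10) = 15.85%.

2005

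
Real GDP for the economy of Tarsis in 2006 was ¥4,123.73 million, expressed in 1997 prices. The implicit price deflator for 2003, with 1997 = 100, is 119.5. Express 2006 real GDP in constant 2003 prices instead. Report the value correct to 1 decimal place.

¥4,927.9 million

Real GDP in 2003 prices = Real GDP in 1997 prices × (P_2003/P_1997) = 4123.73 × 1.195 = 4927.86.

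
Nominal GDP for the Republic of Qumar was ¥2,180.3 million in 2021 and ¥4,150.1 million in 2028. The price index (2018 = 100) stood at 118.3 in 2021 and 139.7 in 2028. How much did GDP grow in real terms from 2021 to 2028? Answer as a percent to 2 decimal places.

Real GDP 2021 = 2180.3 / 1.183 = 1843.03.
Real GDP 2028 = 4150.1 / 1.397 = 2970.72.
Real growth = 2970.72 / 1843.03 − 1 = 0.6119.

61.19%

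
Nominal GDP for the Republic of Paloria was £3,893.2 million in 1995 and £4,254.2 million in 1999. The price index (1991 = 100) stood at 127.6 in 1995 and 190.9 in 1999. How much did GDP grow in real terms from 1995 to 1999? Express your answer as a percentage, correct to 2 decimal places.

Real GDP 1995 = 3893.2 / 1.276 = 3051.10.
Real GDP 1999 = 4254.2 / 1.909 = 2228.50.
Real growth = 2228.50 / 3051.10 − 1 = -0.2696.

-26.96%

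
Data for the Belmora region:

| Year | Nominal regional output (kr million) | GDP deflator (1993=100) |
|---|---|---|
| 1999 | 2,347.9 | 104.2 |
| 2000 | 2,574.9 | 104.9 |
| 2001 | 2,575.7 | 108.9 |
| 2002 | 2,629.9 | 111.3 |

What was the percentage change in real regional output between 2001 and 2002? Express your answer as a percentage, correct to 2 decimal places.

-0.10%

Real regional output 2001 = 2575.7/1.089 = 2365.20.
Real regional output 2002 = 2629.9/1.113 = 2362.89.
Change = 2362.89/2365.20 − 1 = -0.0010.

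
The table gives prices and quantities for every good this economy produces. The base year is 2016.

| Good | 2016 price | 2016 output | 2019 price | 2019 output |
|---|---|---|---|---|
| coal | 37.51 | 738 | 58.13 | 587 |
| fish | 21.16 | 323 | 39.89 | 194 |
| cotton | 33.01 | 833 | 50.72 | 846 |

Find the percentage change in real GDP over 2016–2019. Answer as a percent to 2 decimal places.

Real GDP 2016 = Nominal GDP 2016 = 37.51·738 + 21.16·323 + 33.01·833 = 62014.39.
Real GDP 2019 (at 2016 prices) = 37.51·587 + 21.16·194 + 33.01·846 = 54049.87.
Real growth = 54049.87/62014.39 − 1 = -0.1284.

-12.84%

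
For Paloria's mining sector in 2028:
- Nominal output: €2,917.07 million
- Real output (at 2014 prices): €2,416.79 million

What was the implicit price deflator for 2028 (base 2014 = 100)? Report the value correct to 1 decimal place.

120.7

implicit price deflator = (Nominal / Real) × 100 = 2917.07 / 2416.79 × 100 = 120.70.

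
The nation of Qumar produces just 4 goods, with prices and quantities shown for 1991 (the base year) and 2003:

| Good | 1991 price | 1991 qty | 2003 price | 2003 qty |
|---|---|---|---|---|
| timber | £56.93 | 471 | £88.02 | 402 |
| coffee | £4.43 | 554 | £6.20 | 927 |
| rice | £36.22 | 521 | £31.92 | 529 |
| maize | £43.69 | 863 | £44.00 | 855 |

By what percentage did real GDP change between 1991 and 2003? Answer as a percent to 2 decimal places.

Real GDP 1991 = Nominal GDP 1991 = 56.93·471 + 4.43·554 + 36.22·521 + 43.69·863 = 85843.34.
Real GDP 2003 (at 1991 prices) = 56.93·402 + 4.43·927 + 36.22·529 + 43.69·855 = 83507.80.
Real growth = 83507.80/85843.34 − 1 = -0.0272.

-2.72%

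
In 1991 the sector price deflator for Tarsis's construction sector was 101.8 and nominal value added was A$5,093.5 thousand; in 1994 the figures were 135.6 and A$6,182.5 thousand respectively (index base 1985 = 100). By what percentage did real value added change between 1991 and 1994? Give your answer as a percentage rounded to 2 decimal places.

-8.88%

Real value added 1991 = 5093.5 / 1.018 = 5003.44.
Real value added 1994 = 6182.5 / 1.356 = 4559.37.
Real growth = 4559.37 / 5003.44 − 1 = -0.0888.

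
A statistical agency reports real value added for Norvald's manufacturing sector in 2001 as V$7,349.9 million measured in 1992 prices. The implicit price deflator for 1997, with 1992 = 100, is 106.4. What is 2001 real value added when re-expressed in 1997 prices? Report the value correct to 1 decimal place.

Real value added in 1997 prices = Real value added in 1992 prices × (P_1997/P_1992) = 7349.9 × 1.064 = 7820.29.

V$7,820.3 million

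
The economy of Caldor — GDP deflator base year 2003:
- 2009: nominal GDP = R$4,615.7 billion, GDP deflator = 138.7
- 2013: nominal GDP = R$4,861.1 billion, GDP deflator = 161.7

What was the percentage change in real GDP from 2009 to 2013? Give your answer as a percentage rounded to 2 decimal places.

-9.66%

Real GDP 2009 = 4615.7 / 1.387 = 3327.83.
Real GDP 2013 = 4861.1 / 1.617 = 3006.25.
Real growth = 3006.25 / 3327.83 − 1 = -0.0966.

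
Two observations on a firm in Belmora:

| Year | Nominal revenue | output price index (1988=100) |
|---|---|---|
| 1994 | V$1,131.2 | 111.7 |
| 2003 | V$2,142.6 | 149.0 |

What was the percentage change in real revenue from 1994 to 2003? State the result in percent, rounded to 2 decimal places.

41.99%

Deflate each year: 1994 → 1131.2/1.117 = 1012.71; 2003 → 2142.6/1.490 = 1437.99.
So real revenue changed by 1437.99/1012.71 − 1 = 0.4199, i.e. 41.99%.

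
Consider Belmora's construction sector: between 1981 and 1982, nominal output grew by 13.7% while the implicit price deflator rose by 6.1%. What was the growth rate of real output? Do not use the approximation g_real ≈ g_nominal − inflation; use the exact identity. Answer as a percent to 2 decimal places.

(1 + g_nom) = (1 + g_real)(1 + π), so g_real = 1.1370 / 1.0610 − 1 = 0.07163.

7.16%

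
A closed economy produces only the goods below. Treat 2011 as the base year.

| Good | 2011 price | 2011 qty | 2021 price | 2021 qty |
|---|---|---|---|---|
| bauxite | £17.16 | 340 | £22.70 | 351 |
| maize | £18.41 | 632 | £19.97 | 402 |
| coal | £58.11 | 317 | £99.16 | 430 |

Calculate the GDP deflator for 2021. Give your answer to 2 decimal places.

152.65

Nominal GDP 2021 = 22.70·351 + 19.97·402 + 99.16·430 = 58634.44.
Real GDP 2021 (at 2011 prices) = 17.16·351 + 18.41·402 + 58.11·430 = 38411.28.
Deflator = Nominal/Real × 100 = 58634.44/38411.28 × 100 = 152.649.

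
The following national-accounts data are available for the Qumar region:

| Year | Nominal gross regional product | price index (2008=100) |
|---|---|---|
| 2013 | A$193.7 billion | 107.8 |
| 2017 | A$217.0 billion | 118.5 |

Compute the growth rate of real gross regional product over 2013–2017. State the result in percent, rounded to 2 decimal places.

1.91%

Real gross regional product 2013 = 193.7 / 1.078 = 179.68.
Real gross regional product 2017 = 217.0 / 1.185 = 183.12.
Real growth = 183.12 / 179.68 − 1 = 0.0191.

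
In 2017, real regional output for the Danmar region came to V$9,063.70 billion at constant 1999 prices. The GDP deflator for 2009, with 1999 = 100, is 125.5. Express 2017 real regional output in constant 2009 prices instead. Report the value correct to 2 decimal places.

Real regional output in 2009 prices = Real regional output in 1999 prices × (P_2009/P_1999) = 9063.70 × 1.255 = 11374.94.

V$11,374.94 billion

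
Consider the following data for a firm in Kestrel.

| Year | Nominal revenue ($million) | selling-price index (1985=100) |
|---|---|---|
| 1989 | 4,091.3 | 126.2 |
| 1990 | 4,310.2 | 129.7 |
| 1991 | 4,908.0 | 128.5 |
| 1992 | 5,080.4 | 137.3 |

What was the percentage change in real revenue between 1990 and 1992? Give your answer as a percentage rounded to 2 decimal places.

11.34%

Real revenue 1990 = 4310.2/1.297 = 3323.21.
Real revenue 1992 = 5080.4/1.373 = 3700.22.
Change = 3700.22/3323.21 − 1 = 0.1134.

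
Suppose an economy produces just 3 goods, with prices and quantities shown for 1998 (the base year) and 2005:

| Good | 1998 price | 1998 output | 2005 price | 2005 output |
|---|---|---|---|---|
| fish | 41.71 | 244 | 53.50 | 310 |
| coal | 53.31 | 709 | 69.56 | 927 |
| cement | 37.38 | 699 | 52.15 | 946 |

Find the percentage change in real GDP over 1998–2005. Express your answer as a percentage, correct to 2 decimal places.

31.86%

Real GDP 1998 = Nominal GDP 1998 = 41.71·244 + 53.31·709 + 37.38·699 = 74102.65.
Real GDP 2005 (at 1998 prices) = 41.71·310 + 53.31·927 + 37.38·946 = 97709.95.
Real growth = 97709.95/74102.65 − 1 = 0.3186.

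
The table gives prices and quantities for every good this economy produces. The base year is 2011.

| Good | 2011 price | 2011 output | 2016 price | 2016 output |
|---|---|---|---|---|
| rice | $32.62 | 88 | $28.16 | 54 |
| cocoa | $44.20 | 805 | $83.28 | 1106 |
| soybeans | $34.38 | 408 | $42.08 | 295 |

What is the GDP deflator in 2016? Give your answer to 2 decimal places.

174.44

Nominal GDP 2016 = 28.16·54 + 83.28·1106 + 42.08·295 = 106041.92.
Real GDP 2016 (at 2011 prices) = 32.62·54 + 44.20·1106 + 34.38·295 = 60788.78.
Deflator = Nominal/Real × 100 = 106041.92/60788.78 × 100 = 174.443.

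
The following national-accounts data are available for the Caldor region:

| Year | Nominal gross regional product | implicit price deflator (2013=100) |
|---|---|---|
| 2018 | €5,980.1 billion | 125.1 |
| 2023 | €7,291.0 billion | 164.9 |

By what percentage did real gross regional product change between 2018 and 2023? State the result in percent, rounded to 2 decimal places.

Real gross regional product 2018 = 5980.1 / 1.251 = 4780.26.
Real gross regional product 2023 = 7291.0 / 1.649 = 4421.47.
Real growth = 4421.47 / 4780.26 − 1 = -0.0751.

-7.51%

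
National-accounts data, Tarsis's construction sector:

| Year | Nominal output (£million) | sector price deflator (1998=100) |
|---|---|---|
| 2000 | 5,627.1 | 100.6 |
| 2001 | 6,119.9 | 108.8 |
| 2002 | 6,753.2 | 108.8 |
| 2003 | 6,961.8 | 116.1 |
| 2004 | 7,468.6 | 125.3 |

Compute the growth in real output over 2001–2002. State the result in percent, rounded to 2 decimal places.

10.35%

Real output 2001 = 6119.9/1.088 = 5624.91.
Real output 2002 = 6753.2/1.088 = 6206.99.
Change = 6206.99/5624.91 − 1 = 0.1035.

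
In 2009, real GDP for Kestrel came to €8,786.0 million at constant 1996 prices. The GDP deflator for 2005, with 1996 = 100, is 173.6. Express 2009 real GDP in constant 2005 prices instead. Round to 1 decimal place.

€15,252.5 million

Real GDP in 2005 prices = Real GDP in 1996 prices × (P_2005/P_1996) = 8786.0 × 1.736 = 15252.50.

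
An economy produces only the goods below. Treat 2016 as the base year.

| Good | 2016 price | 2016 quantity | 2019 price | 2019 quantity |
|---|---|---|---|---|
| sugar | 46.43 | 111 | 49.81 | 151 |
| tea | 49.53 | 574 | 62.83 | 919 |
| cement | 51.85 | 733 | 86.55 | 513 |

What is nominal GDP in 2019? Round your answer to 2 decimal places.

Nominal GDP 2019 = Σ (p_2019 × q_2019) = 49.81·151 + 62.83·919 + 86.55·513 = 109662.23.

109662.23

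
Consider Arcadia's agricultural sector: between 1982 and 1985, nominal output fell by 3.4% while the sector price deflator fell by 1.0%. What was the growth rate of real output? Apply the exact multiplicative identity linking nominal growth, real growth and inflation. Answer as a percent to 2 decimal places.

-2.42%

(1 + g_nom) = (1 + g_real)(1 + π), so g_real = 0.9660 / 0.9900 − 1 = -0.02424.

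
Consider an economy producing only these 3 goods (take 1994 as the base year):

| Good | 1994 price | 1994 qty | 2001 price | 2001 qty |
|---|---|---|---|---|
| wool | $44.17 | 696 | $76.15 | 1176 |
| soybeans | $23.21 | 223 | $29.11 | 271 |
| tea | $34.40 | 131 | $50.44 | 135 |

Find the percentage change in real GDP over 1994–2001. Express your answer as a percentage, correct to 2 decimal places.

55.54%

Real GDP 1994 = Nominal GDP 1994 = 44.17·696 + 23.21·223 + 34.40·131 = 40424.55.
Real GDP 2001 (at 1994 prices) = 44.17·1176 + 23.21·271 + 34.40·135 = 62877.83.
Real growth = 62877.83/40424.55 − 1 = 0.5554.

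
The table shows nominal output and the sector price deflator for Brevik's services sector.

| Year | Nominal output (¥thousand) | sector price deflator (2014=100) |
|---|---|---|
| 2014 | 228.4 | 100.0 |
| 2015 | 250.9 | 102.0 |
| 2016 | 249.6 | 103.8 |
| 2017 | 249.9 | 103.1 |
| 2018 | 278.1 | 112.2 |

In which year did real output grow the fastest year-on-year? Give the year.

2015

2015: real = 250.9/1.020 = 245.98; growth vs 2014 (228.40) = 7.70%.
2016: real = 249.6/1.038 = 240.46; growth vs 2015 (245.98) = -2.24%.
2017: real = 249.9/1.031 = 242.39; growth vs 2016 (240.46) = 0.80%.
2018: real = 278.1/1.122 = 247.86; growth vs 2017 (242.39) = 2.26%.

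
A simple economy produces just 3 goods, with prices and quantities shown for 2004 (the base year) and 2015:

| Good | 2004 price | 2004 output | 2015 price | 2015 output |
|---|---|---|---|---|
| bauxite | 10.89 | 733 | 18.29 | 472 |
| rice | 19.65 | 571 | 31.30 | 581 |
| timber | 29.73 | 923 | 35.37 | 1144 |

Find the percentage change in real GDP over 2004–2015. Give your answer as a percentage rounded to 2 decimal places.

8.41%

Real GDP 2004 = Nominal GDP 2004 = 10.89·733 + 19.65·571 + 29.73·923 = 46643.31.
Real GDP 2015 (at 2004 prices) = 10.89·472 + 19.65·581 + 29.73·1144 = 50567.85.
Real growth = 50567.85/46643.31 − 1 = 0.0841.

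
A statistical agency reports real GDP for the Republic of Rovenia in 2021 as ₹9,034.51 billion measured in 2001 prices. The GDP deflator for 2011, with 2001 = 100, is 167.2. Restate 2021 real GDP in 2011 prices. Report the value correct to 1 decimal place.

Real GDP in 2011 prices = Real GDP in 2001 prices × (P_2011/P_2001) = 9034.51 × 1.672 = 15105.70.

₹15,105.7 billion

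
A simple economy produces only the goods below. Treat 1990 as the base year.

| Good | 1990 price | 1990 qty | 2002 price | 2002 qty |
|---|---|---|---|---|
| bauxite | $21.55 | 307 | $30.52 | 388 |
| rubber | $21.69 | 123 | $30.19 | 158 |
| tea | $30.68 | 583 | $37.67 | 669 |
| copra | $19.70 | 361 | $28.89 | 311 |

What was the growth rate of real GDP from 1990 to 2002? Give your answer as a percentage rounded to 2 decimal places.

Real GDP 1990 = Nominal GDP 1990 = 21.55·307 + 21.69·123 + 30.68·583 + 19.70·361 = 34281.86.
Real GDP 2002 (at 1990 prices) = 21.55·388 + 21.69·158 + 30.68·669 + 19.70·311 = 38440.04.
Real growth = 38440.04/34281.86 − 1 = 0.1213.

12.13%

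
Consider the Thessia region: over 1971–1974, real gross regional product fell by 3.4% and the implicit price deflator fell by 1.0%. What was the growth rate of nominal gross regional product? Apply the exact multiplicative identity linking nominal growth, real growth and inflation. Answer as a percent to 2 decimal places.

(1 + g_nom) = (1 + g_real)(1 + π) = 0.9660 × 0.9900 = 0.95634.

-4.37%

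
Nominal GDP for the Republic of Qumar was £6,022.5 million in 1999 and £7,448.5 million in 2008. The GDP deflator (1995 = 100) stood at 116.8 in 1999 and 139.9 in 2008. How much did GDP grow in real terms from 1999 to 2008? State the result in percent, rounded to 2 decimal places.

Real GDP 1999 = 6022.5 / 1.168 = 5156.25.
Real GDP 2008 = 7448.5 / 1.399 = 5324.16.
Real growth = 5324.16 / 5156.25 − 1 = 0.0326.

3.26%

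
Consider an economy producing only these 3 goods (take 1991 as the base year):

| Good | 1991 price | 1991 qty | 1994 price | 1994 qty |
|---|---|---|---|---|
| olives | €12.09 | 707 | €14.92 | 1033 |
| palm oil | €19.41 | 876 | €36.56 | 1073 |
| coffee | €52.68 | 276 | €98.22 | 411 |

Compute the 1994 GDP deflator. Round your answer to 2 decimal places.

172.85

Nominal GDP 1994 = 14.92·1033 + 36.56·1073 + 98.22·411 = 95009.66.
Real GDP 1994 (at 1991 prices) = 12.09·1033 + 19.41·1073 + 52.68·411 = 54967.38.
Deflator = Nominal/Real × 100 = 95009.66/54967.38 × 100 = 172.847.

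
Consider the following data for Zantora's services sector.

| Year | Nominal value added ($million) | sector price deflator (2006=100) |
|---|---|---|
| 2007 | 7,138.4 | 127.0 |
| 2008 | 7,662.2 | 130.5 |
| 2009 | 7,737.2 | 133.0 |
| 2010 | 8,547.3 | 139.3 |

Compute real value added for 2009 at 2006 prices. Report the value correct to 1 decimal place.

Real value added 2009 = 7737.2 / 1.330 = 5817.44.

$5,817.4 million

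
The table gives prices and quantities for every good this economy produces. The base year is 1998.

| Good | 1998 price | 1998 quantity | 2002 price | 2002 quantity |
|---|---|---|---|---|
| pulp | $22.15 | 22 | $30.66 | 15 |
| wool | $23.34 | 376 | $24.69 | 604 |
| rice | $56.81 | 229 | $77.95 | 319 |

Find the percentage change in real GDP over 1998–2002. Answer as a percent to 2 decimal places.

46.15%

Real GDP 1998 = Nominal GDP 1998 = 22.15·22 + 23.34·376 + 56.81·229 = 22272.63.
Real GDP 2002 (at 1998 prices) = 22.15·15 + 23.34·604 + 56.81·319 = 32552.00.
Real growth = 32552.00/22272.63 − 1 = 0.4615.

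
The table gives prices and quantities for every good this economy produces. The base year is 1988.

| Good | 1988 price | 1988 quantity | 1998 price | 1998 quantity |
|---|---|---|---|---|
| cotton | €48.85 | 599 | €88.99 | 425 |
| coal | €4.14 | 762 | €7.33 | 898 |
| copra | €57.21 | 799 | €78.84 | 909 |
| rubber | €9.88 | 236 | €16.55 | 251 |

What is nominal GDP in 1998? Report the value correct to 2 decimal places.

Nominal GDP 1998 = Σ (p_1998 × q_1998) = 88.99·425 + 7.33·898 + 78.84·909 + 16.55·251 = 120222.70.

€120222.70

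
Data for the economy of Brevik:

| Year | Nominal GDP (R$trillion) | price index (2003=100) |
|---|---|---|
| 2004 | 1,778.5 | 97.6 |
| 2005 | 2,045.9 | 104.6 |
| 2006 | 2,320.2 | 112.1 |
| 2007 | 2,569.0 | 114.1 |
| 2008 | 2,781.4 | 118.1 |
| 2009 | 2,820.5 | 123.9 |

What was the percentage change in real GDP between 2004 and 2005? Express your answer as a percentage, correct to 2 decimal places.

7.34%

Real GDP 2004 = 1778.5/0.976 = 1822.23.
Real GDP 2005 = 2045.9/1.046 = 1955.93.
Change = 1955.93/1822.23 − 1 = 0.0734.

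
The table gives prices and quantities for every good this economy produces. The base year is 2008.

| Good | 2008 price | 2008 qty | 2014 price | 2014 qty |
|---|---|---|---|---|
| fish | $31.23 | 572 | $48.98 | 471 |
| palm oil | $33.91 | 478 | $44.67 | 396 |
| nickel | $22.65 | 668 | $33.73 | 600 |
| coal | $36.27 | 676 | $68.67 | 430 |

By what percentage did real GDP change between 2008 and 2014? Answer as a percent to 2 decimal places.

Real GDP 2008 = Nominal GDP 2008 = 31.23·572 + 33.91·478 + 22.65·668 + 36.27·676 = 73721.26.
Real GDP 2014 (at 2008 prices) = 31.23·471 + 33.91·396 + 22.65·600 + 36.27·430 = 57323.79.
Real growth = 57323.79/73721.26 − 1 = -0.2224.

-22.24%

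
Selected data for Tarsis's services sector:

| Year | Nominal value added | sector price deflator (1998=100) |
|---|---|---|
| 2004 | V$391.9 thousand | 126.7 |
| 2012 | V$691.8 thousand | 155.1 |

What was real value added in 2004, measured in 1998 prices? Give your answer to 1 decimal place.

Real value added = Nominal / (sector price deflator/100) = 391.9 / 1.267 = 309.31.

V$309.3 thousand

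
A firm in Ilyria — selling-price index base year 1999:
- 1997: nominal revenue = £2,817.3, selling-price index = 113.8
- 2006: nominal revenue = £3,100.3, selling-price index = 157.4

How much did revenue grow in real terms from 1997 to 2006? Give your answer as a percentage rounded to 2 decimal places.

-20.44%

Real revenue 1997 = 2817.3 / 1.138 = 2475.66.
Real revenue 2006 = 3100.3 / 1.574 = 1969.70.
Real growth = 1969.70 / 2475.66 − 1 = -0.2044.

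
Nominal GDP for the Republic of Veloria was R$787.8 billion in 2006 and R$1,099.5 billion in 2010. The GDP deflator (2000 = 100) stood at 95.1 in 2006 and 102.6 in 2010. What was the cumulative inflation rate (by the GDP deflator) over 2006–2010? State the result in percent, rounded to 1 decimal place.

7.9%

Price-level change = 102.6 / 95.1 − 1 = 0.0789.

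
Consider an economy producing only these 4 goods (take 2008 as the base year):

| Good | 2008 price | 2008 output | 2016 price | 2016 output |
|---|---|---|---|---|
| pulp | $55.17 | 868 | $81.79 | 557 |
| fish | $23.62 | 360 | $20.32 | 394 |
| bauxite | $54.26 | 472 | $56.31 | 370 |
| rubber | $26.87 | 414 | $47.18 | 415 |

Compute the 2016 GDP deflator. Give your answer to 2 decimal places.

Nominal GDP 2016 = 81.79·557 + 20.32·394 + 56.31·370 + 47.18·415 = 93977.51.
Real GDP 2016 (at 2008 prices) = 55.17·557 + 23.62·394 + 54.26·370 + 26.87·415 = 71263.22.
Deflator = Nominal/Real × 100 = 93977.51/71263.22 × 100 = 131.874.

131.87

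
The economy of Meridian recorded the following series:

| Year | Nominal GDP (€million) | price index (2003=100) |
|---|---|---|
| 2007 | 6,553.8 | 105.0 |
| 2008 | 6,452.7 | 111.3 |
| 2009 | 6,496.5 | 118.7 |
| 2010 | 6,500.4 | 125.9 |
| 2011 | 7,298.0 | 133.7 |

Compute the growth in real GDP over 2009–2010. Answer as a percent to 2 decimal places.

-5.66%

Real GDP 2009 = 6496.5/1.187 = 5473.04.
Real GDP 2010 = 6500.4/1.259 = 5163.15.
Change = 5163.15/5473.04 − 1 = -0.0566.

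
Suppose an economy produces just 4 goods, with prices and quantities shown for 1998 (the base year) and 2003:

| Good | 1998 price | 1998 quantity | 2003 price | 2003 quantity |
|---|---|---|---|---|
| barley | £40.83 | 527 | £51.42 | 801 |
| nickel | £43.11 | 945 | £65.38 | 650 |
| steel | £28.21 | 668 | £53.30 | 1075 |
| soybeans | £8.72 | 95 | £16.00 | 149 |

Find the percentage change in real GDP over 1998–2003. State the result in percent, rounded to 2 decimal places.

Real GDP 1998 = Nominal GDP 1998 = 40.83·527 + 43.11·945 + 28.21·668 + 8.72·95 = 81929.04.
Real GDP 2003 (at 1998 prices) = 40.83·801 + 43.11·650 + 28.21·1075 + 8.72·149 = 92351.36.
Real growth = 92351.36/81929.04 − 1 = 0.1272.

12.72%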